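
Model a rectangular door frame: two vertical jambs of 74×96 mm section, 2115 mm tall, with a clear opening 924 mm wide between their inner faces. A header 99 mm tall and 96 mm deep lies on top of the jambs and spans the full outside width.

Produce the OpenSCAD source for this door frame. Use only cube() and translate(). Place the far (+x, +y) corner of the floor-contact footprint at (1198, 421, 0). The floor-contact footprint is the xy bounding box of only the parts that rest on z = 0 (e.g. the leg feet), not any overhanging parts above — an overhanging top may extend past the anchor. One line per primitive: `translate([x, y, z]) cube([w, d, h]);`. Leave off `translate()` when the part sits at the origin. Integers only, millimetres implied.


translate([126, 325, 0]) cube([74, 96, 2115]);
translate([1124, 325, 0]) cube([74, 96, 2115]);
translate([126, 325, 2115]) cube([1072, 96, 99]);


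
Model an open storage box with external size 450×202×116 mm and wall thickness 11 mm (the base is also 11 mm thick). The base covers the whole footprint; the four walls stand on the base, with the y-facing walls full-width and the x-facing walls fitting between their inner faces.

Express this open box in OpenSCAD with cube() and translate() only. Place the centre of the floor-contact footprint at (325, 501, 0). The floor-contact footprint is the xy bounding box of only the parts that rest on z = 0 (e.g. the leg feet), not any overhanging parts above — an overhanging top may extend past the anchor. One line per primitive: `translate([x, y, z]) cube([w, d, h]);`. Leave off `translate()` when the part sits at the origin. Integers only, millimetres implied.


translate([100, 400, 0]) cube([450, 202, 11]);
translate([100, 400, 11]) cube([450, 11, 105]);
translate([100, 591, 11]) cube([450, 11, 105]);
translate([100, 411, 11]) cube([11, 180, 105]);
translate([539, 411, 11]) cube([11, 180, 105]);


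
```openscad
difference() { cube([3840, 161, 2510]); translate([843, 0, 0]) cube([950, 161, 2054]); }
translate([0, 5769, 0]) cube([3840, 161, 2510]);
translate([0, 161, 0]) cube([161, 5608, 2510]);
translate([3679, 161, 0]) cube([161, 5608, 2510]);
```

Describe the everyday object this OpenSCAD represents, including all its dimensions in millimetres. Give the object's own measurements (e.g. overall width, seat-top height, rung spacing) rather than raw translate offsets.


A single room: four walls, each 2510 mm tall and 161 mm thick, enclosing an outside footprint 3840×5930 mm (x × y), no floor or roof. The front and back walls (−y and +y sides) run the full x-width; the side walls fit between their inner faces. A door opening 950 mm wide and 2054 mm tall is cut through the front wall from the floor up, its −x edge 843 mm from the wall's −x end.


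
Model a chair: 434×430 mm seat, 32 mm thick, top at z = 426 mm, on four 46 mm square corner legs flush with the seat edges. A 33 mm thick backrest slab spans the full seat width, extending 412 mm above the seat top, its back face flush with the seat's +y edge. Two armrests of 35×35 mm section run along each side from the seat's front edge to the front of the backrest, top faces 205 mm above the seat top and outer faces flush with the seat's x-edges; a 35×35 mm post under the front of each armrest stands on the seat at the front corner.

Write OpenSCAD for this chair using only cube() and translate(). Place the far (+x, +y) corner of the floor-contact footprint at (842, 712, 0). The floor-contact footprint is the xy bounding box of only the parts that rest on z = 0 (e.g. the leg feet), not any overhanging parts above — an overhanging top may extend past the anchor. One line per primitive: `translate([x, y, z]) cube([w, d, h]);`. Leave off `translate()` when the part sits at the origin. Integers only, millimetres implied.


// leg_h = 426 - 32 = 394
// arm post h = 205 - 35 = 170
translate([408, 282, 394]) cube([434, 430, 32]);
translate([408, 282, 0]) cube([46, 46, 394]);
translate([796, 282, 0]) cube([46, 46, 394]);
translate([408, 666, 0]) cube([46, 46, 394]);
translate([796, 666, 0]) cube([46, 46, 394]);
translate([408, 679, 426]) cube([434, 33, 412]);
translate([408, 282, 596]) cube([35, 397, 35]);
translate([807, 282, 596]) cube([35, 397, 35]);
translate([408, 282, 426]) cube([35, 35, 170]);
translate([807, 282, 426]) cube([35, 35, 170]);


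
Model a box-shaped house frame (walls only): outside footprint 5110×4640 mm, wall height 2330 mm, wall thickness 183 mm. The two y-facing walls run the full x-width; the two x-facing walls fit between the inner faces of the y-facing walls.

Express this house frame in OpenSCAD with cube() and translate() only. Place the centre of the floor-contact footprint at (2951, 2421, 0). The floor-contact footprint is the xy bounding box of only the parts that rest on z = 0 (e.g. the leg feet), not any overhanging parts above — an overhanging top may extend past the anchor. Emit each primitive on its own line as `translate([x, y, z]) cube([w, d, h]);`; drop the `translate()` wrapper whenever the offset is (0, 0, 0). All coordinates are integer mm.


translate([396, 101, 0]) cube([5110, 183, 2330]);
translate([396, 4558, 0]) cube([5110, 183, 2330]);
translate([396, 284, 0]) cube([183, 4274, 2330]);
translate([5323, 284, 0]) cube([183, 4274, 2330]);


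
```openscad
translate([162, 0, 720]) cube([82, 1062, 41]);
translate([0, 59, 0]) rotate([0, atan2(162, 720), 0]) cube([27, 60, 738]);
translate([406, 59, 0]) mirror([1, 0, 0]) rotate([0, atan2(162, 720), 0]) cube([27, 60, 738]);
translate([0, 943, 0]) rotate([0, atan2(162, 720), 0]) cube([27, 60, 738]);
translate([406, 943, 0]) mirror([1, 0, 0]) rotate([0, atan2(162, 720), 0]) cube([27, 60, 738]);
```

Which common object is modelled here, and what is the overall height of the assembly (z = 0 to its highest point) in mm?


A sawhorse. The overall height is 761 mm.

A beam across two mirrored pairs of raked legs — a sawhorse. The beam's underside is at z = 720 (matching the legs' vertical rise in atan2(162, 720)) and the beam is 41 mm tall, so its top is at 720 + 41 = 761 mm. The raked legs top out at the beam's underside, so that is the highest point.


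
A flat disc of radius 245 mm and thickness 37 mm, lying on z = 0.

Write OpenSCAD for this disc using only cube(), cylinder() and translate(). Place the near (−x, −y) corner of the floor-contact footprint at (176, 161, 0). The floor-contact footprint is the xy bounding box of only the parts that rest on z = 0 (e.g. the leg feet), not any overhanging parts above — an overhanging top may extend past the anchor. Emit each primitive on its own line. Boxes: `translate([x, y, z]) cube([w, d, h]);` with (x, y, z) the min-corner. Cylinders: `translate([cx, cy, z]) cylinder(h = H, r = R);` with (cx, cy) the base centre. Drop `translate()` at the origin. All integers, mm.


translate([421, 406, 0]) cylinder(h = 37, r = 245);


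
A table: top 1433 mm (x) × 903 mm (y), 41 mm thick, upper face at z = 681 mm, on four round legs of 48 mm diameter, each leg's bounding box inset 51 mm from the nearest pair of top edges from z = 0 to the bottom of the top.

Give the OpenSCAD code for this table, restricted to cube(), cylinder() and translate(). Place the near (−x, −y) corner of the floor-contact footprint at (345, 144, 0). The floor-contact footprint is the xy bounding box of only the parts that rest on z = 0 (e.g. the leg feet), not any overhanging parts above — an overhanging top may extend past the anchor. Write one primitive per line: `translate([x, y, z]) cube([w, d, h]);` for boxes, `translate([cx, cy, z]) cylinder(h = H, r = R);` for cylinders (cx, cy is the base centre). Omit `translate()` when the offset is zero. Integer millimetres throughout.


translate([294, 93, 640]) cube([1433, 903, 41]);
translate([369, 168, 0]) cylinder(h = 640, r = 24);
translate([1652, 168, 0]) cylinder(h = 640, r = 24);
translate([369, 921, 0]) cylinder(h = 640, r = 24);
translate([1652, 921, 0]) cylinder(h = 640, r = 24);


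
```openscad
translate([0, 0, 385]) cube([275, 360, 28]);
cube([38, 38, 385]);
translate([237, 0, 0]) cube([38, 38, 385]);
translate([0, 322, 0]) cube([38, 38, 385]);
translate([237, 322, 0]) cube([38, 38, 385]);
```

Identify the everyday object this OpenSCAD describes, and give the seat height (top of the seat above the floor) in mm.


A stool. The seat height is 413 mm.

A 275×360×28 slab at z = 385 on four corner posts — a stool. The seat top is 385 + 28 = 413 mm.


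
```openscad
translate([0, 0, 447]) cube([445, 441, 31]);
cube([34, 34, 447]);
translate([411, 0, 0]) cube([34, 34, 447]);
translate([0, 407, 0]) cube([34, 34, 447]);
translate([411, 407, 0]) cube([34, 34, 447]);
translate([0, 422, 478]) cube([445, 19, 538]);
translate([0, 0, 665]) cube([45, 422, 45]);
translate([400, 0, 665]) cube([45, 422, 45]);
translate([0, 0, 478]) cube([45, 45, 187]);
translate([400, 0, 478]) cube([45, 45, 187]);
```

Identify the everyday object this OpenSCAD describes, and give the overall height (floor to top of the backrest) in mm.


A chair. The overall height is 1016 mm.

A slab on four corner posts with a tall panel at the back — a chair. The seat slab sits at z = 447 with thickness 31, and the 538 mm backrest starts at the seat top, so the overall height is 447 + 31 + 538 = 1016 mm.


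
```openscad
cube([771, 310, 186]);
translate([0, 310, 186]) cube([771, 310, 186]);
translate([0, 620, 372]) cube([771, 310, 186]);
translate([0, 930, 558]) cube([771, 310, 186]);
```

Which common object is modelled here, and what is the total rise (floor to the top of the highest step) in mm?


A staircase. The total rise is 744 mm.

4 identical blocks, each offset up and back from the previous — a staircase. Each step is 186 mm tall and there are 4 of them, so the total rise is 4 × 186 = 744 mm.


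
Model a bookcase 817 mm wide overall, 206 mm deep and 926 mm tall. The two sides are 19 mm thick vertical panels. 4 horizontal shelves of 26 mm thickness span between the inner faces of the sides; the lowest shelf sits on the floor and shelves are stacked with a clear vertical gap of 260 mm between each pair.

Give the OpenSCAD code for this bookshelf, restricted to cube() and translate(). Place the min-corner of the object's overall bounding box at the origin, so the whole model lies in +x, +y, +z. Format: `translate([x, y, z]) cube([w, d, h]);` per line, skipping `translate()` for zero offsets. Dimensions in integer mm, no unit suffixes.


cube([19, 206, 926]);
translate([798, 0, 0]) cube([19, 206, 926]);
translate([19, 0, 0]) cube([779, 206, 26]);
translate([19, 0, 286]) cube([779, 206, 26]);
translate([19, 0, 572]) cube([779, 206, 26]);
translate([19, 0, 858]) cube([779, 206, 26]);


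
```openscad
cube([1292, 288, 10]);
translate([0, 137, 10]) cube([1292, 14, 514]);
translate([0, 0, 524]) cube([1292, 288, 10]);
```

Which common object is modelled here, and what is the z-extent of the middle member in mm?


An I-beam. The web height is 514 mm.

Two wide flanges with a thin centred web — an I-beam. Overall 534 mm minus two 10 mm flanges gives a web of 534 − 2·10 = 514 mm.


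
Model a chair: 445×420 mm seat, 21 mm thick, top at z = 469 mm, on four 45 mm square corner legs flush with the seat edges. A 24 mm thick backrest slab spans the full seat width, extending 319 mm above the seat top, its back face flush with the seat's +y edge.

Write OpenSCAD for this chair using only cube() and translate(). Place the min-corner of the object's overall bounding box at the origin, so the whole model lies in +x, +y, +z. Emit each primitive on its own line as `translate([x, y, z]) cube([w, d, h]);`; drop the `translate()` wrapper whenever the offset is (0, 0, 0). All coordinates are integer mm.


translate([0, 0, 448]) cube([445, 420, 21]);
cube([45, 45, 448]);
translate([400, 0, 0]) cube([45, 45, 448]);
translate([0, 375, 0]) cube([45, 45, 448]);
translate([400, 375, 0]) cube([45, 45, 448]);
translate([0, 396, 469]) cube([445, 24, 319]);


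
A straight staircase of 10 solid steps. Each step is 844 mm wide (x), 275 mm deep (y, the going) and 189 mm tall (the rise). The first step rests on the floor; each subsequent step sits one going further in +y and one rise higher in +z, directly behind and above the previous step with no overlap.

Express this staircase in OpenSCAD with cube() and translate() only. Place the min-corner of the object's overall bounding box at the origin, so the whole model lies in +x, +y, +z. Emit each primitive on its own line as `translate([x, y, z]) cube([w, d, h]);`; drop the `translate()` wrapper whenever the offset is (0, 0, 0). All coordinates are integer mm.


cube([844, 275, 189]);
translate([0, 275, 189]) cube([844, 275, 189]);
translate([0, 550, 378]) cube([844, 275, 189]);
translate([0, 825, 567]) cube([844, 275, 189]);
translate([0, 1100, 756]) cube([844, 275, 189]);
translate([0, 1375, 945]) cube([844, 275, 189]);
translate([0, 1650, 1134]) cube([844, 275, 189]);
translate([0, 1925, 1323]) cube([844, 275, 189]);
translate([0, 2200, 1512]) cube([844, 275, 189]);
translate([0, 2475, 1701]) cube([844, 275, 189]);


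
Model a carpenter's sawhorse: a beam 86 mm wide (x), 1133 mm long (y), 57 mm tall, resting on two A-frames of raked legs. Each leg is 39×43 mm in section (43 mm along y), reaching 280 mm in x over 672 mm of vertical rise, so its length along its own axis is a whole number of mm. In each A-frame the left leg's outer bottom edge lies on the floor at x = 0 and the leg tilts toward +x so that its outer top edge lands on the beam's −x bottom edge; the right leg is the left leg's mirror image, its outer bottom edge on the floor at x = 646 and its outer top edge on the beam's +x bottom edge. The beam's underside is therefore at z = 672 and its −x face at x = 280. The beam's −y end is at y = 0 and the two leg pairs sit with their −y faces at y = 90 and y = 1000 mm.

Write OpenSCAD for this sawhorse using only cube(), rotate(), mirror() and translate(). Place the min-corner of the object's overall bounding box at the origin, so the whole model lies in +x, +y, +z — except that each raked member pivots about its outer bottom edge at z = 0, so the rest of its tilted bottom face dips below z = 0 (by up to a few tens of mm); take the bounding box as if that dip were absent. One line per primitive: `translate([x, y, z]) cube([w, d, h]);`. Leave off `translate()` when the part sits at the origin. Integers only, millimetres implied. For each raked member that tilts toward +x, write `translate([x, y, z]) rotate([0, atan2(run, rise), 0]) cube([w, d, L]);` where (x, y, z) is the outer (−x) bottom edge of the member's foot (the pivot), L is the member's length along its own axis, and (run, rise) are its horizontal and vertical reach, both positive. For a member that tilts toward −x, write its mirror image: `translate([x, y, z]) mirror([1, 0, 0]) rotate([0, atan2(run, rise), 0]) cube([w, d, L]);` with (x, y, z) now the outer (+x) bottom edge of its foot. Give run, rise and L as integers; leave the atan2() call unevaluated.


translate([280, 0, 672]) cube([86, 1133, 57]);
translate([0, 90, 0]) rotate([0, atan2(280, 672), 0]) cube([39, 43, 728]);
translate([646, 90, 0]) mirror([1, 0, 0]) rotate([0, atan2(280, 672), 0]) cube([39, 43, 728]);
translate([0, 1000, 0]) rotate([0, atan2(280, 672), 0]) cube([39, 43, 728]);
translate([646, 1000, 0]) mirror([1, 0, 0]) rotate([0, atan2(280, 672), 0]) cube([39, 43, 728]);


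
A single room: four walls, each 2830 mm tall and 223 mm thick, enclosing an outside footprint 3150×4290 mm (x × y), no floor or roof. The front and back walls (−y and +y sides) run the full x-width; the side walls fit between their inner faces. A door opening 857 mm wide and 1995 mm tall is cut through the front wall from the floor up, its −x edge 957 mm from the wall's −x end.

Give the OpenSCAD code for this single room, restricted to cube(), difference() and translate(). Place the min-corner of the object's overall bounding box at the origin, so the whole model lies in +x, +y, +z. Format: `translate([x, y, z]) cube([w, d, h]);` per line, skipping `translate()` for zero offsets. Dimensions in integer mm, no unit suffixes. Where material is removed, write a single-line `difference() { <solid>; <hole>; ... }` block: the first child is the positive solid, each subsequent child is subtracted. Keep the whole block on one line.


difference() { cube([3150, 223, 2830]); translate([957, 0, 0]) cube([857, 223, 1995]); }
translate([0, 4067, 0]) cube([3150, 223, 2830]);
translate([0, 223, 0]) cube([223, 3844, 2830]);
translate([2927, 223, 0]) cube([223, 3844, 2830]);


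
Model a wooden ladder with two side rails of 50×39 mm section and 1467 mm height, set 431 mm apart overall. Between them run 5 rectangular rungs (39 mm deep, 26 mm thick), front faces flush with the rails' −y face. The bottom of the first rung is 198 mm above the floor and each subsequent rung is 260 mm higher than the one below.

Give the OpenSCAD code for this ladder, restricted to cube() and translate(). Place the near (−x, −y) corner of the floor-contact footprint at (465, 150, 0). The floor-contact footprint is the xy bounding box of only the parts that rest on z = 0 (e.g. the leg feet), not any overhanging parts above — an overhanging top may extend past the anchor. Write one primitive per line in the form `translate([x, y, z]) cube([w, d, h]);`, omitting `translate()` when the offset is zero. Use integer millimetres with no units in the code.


translate([465, 150, 0]) cube([50, 39, 1467]);
translate([846, 150, 0]) cube([50, 39, 1467]);
translate([515, 150, 198]) cube([331, 39, 26]);
translate([515, 150, 458]) cube([331, 39, 26]);
translate([515, 150, 718]) cube([331, 39, 26]);
translate([515, 150, 978]) cube([331, 39, 26]);
translate([515, 150, 1238]) cube([331, 39, 26]);


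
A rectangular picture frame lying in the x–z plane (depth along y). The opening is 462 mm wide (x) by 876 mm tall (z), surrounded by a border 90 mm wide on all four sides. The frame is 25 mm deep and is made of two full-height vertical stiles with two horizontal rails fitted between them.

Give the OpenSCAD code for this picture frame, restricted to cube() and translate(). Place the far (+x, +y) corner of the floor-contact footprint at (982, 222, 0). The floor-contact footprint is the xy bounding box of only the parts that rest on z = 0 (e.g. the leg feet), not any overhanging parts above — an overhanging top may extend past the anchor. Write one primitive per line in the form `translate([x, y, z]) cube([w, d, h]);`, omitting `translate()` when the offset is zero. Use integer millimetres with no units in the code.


translate([340, 197, 0]) cube([90, 25, 1056]);
translate([892, 197, 0]) cube([90, 25, 1056]);
translate([430, 197, 0]) cube([462, 25, 90]);
translate([430, 197, 966]) cube([462, 25, 90]);


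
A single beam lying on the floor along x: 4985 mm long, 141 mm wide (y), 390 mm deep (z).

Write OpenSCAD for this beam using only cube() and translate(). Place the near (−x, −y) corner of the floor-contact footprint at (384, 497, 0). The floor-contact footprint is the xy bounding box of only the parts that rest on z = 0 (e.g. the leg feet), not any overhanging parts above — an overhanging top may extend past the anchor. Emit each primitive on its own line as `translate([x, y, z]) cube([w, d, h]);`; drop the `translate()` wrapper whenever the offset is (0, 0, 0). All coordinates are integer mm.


translate([384, 497, 0]) cube([4985, 141, 390]);


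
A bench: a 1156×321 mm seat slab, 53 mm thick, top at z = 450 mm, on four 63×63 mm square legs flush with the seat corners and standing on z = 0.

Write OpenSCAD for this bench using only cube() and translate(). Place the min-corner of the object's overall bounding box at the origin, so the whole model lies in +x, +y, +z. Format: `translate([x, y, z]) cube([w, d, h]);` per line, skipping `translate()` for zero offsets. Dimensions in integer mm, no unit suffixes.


translate([0, 0, 397]) cube([1156, 321, 53]);
cube([63, 63, 397]);
translate([0, 258, 0]) cube([63, 63, 397]);
translate([1093, 0, 0]) cube([63, 63, 397]);
translate([1093, 258, 0]) cube([63, 63, 397]);


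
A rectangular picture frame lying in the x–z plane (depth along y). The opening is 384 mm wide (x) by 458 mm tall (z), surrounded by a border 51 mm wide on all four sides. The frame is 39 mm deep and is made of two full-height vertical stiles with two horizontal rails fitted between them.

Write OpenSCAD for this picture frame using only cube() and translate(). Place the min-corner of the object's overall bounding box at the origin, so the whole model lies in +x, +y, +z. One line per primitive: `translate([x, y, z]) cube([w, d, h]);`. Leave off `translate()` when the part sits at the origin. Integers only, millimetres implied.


cube([51, 39, 560]);
translate([435, 0, 0]) cube([51, 39, 560]);
translate([51, 0, 0]) cube([384, 39, 51]);
translate([51, 0, 509]) cube([384, 39, 51]);


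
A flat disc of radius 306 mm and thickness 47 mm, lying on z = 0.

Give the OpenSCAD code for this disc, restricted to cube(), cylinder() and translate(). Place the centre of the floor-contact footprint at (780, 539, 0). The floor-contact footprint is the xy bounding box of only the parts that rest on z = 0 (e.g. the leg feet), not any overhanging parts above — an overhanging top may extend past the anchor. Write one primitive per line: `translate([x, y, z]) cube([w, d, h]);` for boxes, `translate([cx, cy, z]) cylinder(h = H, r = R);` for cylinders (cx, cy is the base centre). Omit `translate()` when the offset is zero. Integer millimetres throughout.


translate([780, 539, 0]) cylinder(h = 47, r = 306);


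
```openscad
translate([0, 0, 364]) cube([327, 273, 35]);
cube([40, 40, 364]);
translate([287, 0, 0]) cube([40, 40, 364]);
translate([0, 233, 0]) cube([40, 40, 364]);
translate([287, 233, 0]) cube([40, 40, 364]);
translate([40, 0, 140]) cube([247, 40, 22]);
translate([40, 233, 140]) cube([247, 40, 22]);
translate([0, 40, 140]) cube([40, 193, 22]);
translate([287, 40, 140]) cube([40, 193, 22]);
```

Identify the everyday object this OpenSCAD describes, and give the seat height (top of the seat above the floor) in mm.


A stool. The seat height is 399 mm.

A 327×273×35 slab at z = 364 on four corner posts — a stool. The seat top is 364 + 35 = 399 mm.


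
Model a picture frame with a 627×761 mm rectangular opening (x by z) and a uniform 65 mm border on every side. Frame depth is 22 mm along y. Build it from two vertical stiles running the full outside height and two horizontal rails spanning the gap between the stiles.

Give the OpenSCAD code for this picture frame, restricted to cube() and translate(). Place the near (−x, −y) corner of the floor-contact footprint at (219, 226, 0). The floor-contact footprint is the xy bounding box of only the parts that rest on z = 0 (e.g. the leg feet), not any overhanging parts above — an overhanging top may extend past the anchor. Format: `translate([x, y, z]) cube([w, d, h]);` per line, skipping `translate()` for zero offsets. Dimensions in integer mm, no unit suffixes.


translate([219, 226, 0]) cube([65, 22, 891]);
translate([911, 226, 0]) cube([65, 22, 891]);
translate([284, 226, 0]) cube([627, 22, 65]);
translate([284, 226, 826]) cube([627, 22, 65]);


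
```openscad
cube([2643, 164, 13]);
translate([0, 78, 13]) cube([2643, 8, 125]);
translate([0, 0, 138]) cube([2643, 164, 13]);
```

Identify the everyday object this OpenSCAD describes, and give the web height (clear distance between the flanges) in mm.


An I-beam. The web height is 125 mm.

Two wide flanges with a thin centred web — an I-beam. Overall 151 mm minus two 13 mm flanges gives a web of 151 − 2·13 = 125 mm.


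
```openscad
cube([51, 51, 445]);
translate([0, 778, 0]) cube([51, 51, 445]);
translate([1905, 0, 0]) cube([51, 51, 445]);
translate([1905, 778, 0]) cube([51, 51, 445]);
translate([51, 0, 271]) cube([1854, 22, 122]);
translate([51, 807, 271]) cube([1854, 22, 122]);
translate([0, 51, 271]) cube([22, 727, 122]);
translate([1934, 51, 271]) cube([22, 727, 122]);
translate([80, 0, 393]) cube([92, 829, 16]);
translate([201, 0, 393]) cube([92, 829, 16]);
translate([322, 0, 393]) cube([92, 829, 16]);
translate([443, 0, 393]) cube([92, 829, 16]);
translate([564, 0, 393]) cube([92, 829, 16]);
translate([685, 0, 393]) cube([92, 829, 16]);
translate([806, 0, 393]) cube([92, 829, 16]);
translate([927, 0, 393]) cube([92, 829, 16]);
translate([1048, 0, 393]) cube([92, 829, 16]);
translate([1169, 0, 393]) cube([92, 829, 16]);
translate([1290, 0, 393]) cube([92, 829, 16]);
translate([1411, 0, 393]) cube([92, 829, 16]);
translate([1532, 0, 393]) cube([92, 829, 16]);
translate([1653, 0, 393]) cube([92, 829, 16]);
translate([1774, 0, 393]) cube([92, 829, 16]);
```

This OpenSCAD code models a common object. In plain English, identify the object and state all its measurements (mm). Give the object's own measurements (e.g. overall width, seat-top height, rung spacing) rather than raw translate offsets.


A bed frame 1956 mm long (x) by 829 mm wide (y). Four 51×51 mm corner posts, 445 mm tall, at the corners of the footprint. Four rails of 22 mm thickness and 122 mm height run between adjacent posts with their undersides at z = 271 mm, their outer faces flush with the outside of the frame (the two x-running rails run between the posts' inner faces; the two y-running rails run between the posts' inner faces). 15 slats, each 92 mm wide (x) and 16 mm thick, lie across the top of the two x-running rails, running the full 829 mm width of the frame in y; along x they sit between the end posts with a 29 mm gap after the −x posts and between neighbouring slats, leaving 39 mm before the +x posts.


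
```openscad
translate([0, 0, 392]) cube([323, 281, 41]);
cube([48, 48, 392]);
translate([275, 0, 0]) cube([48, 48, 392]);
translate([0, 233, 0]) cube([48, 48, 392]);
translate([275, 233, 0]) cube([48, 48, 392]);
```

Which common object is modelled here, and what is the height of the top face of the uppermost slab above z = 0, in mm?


A stool. The seat height is 433 mm.

A 323×281×41 slab at z = 392 on four corner posts — a stool. The seat top is 392 + 41 = 433 mm.


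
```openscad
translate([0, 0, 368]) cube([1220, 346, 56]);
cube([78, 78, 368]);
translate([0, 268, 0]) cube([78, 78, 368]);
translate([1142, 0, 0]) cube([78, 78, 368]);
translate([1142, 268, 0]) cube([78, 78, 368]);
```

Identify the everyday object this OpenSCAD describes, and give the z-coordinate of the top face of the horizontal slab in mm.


A bench. The seat-top height is 424 mm.

A long slab on four corner posts — a bench. The slab sits at z = 368 with thickness 56, so the top is 368 + 56 = 424 mm.


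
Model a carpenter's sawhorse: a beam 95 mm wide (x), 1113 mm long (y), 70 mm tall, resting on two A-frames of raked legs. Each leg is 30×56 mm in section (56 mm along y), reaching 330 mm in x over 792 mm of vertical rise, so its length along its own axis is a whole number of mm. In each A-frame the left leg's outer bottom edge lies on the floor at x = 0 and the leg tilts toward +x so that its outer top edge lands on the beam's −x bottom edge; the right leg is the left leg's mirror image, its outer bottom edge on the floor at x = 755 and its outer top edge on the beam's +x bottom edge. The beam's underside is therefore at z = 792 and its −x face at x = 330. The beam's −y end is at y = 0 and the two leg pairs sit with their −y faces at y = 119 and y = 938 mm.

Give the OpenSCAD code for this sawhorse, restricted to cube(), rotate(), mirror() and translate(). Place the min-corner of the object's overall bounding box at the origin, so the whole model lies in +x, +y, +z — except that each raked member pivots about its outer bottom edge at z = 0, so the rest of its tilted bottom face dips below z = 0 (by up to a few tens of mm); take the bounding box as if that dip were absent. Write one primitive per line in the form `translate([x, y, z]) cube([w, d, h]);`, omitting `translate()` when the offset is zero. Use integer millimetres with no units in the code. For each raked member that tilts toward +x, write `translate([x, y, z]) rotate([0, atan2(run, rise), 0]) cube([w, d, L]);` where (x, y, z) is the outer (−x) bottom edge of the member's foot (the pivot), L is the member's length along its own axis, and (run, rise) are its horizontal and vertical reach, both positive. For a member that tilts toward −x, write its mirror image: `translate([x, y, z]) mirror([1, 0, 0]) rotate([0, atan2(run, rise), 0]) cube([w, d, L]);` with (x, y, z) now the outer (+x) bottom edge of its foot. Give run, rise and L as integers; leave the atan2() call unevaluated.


translate([330, 0, 792]) cube([95, 1113, 70]);
translate([0, 119, 0]) rotate([0, atan2(330, 792), 0]) cube([30, 56, 858]);
translate([755, 119, 0]) mirror([1, 0, 0]) rotate([0, atan2(330, 792), 0]) cube([30, 56, 858]);
translate([0, 938, 0]) rotate([0, atan2(330, 792), 0]) cube([30, 56, 858]);
translate([755, 938, 0]) mirror([1, 0, 0]) rotate([0, atan2(330, 792), 0]) cube([30, 56, 858]);


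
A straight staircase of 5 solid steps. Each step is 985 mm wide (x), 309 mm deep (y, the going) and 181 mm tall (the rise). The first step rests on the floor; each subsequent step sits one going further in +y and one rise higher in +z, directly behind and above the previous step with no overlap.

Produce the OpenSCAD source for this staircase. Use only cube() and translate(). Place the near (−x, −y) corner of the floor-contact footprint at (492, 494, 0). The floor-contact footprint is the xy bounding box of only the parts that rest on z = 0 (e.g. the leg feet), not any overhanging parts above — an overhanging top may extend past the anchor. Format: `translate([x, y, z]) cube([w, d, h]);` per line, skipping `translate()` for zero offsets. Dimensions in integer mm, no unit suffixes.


translate([492, 494, 0]) cube([985, 309, 181]);
translate([492, 803, 181]) cube([985, 309, 181]);
translate([492, 1112, 362]) cube([985, 309, 181]);
translate([492, 1421, 543]) cube([985, 309, 181]);
translate([492, 1730, 724]) cube([985, 309, 181]);


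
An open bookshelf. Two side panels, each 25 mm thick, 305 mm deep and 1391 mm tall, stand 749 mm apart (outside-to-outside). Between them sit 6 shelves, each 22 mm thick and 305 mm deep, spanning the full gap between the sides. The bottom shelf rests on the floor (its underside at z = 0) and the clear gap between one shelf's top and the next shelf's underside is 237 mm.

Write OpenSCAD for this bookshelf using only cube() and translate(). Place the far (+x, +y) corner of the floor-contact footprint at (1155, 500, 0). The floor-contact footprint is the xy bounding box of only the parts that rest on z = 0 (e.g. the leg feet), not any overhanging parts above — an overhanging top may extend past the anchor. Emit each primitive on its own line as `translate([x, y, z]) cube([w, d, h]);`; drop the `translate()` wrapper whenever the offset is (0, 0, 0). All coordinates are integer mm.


translate([406, 195, 0]) cube([25, 305, 1391]);
translate([1130, 195, 0]) cube([25, 305, 1391]);
translate([431, 195, 0]) cube([699, 305, 22]);
translate([431, 195, 259]) cube([699, 305, 22]);
translate([431, 195, 518]) cube([699, 305, 22]);
translate([431, 195, 777]) cube([699, 305, 22]);
translate([431, 195, 1036]) cube([699, 305, 22]);
translate([431, 195, 1295]) cube([699, 305, 22]);


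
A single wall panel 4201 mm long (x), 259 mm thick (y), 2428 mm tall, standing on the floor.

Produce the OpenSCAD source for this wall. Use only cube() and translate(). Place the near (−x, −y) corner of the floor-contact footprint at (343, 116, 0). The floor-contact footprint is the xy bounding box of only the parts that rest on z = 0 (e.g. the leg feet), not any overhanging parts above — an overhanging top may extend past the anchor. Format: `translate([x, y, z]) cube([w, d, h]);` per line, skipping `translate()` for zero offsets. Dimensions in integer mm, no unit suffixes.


translate([343, 116, 0]) cube([4201, 259, 2428]);


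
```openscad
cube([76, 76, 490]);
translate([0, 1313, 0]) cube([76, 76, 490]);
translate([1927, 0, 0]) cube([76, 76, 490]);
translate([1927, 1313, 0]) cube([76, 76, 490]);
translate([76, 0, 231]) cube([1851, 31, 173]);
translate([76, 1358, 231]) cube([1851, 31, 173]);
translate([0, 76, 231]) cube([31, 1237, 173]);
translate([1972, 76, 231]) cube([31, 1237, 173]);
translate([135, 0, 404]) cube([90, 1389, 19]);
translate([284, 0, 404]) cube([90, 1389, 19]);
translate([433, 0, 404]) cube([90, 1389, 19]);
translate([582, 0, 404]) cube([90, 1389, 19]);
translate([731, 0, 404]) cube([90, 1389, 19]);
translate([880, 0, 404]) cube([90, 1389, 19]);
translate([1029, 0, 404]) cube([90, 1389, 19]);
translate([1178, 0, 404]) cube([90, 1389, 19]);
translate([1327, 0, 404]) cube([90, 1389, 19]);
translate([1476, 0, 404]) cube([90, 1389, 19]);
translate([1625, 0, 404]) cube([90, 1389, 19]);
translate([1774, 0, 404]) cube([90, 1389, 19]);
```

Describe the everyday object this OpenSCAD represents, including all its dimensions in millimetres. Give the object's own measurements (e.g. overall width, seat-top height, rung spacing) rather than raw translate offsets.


A bed frame 2003 mm long (x) by 1389 mm wide (y). Four 76×76 mm corner posts, 490 mm tall, at the corners of the footprint. Four rails of 31 mm thickness and 173 mm height run between adjacent posts with their undersides at z = 231 mm, their outer faces flush with the outside of the frame (the two x-running rails run between the posts' inner faces; the two y-running rails run between the posts' inner faces). 12 slats, each 90 mm wide (x) and 19 mm thick, lie across the top of the two x-running rails, running the full 1389 mm width of the frame in y; along x they sit between the end posts with a 59 mm gap after the −x posts and between neighbouring slats, leaving 63 mm before the +x posts.


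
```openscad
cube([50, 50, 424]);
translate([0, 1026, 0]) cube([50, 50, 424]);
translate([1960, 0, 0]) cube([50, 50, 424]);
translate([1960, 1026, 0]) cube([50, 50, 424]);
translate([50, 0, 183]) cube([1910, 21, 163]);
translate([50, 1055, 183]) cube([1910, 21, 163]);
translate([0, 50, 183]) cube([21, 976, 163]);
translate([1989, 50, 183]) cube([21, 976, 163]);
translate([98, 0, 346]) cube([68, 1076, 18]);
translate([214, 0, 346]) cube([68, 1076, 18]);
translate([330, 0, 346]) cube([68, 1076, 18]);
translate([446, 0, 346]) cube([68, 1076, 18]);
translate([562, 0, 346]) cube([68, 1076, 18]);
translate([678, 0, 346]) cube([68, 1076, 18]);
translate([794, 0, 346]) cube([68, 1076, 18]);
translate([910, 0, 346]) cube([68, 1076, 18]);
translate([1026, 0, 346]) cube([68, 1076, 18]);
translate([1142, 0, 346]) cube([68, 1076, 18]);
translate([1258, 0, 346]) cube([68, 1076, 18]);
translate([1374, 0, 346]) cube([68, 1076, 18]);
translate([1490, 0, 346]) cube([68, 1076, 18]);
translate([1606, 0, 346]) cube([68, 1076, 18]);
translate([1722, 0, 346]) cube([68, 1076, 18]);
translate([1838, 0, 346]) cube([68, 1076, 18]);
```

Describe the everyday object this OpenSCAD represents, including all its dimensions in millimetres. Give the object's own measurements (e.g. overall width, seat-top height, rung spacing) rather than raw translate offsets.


A bed frame 2010 mm long (x) by 1076 mm wide (y). Four 50×50 mm corner posts, 424 mm tall, at the corners of the footprint. Four rails of 21 mm thickness and 163 mm height run between adjacent posts with their undersides at z = 183 mm, their outer faces flush with the outside of the frame (the two x-running rails run between the posts' inner faces; the two y-running rails run between the posts' inner faces). 16 slats, each 68 mm wide (x) and 18 mm thick, lie across the top of the two x-running rails, running the full 1076 mm width of the frame in y; along x they sit between the end posts with a 48 mm gap after the −x posts and between neighbouring slats, leaving 54 mm before the +x posts.


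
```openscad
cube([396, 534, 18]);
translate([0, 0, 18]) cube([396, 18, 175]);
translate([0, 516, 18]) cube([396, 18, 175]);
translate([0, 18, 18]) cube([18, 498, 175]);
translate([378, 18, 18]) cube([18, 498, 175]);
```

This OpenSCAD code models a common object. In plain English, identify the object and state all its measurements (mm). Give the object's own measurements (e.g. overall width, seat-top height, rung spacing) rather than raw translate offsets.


An open-topped rectangular box: outside dimensions 396×534×193 mm, with a uniform wall and base thickness of 18 mm. The base is a full 396×534 slab on the floor; four walls sit on top of the base. The front and back walls (the −y and +y sides) span the full width; the two side walls fit between them.


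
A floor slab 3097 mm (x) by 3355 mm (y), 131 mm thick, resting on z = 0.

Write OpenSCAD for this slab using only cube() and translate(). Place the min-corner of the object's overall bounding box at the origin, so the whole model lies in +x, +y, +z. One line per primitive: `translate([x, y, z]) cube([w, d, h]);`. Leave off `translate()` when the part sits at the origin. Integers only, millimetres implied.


cube([3097, 3355, 131]);


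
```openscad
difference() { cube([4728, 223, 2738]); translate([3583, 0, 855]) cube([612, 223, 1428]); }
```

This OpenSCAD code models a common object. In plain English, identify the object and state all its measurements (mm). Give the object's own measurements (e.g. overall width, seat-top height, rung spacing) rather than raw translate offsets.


A wall 4728 mm long (x), 223 mm thick (y), 2738 mm tall, with a rectangular window opening cut through it. The opening is 612 mm wide and 1428 mm tall; its sill is at z = 855 mm and its near (−x) edge is 3583 mm from the wall's −x end. The opening passes through the full wall thickness.


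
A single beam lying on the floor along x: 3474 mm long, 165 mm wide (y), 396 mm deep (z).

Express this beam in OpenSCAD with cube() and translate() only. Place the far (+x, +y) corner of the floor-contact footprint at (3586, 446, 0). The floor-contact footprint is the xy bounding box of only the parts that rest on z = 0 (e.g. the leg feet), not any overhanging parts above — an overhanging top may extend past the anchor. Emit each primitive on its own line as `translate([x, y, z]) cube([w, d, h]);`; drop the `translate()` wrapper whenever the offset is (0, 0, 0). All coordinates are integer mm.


translate([112, 281, 0]) cube([3474, 165, 396]);


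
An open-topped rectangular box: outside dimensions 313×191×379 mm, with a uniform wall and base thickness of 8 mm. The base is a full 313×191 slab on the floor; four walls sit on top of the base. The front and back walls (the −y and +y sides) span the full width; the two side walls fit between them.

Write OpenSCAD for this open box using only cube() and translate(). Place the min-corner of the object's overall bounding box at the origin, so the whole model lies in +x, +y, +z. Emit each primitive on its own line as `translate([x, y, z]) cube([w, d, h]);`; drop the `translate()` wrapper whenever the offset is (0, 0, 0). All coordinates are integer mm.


cube([313, 191, 8]);
translate([0, 0, 8]) cube([313, 8, 371]);
translate([0, 183, 8]) cube([313, 8, 371]);
translate([0, 8, 8]) cube([8, 175, 371]);
translate([305, 8, 8]) cube([8, 175, 371]);


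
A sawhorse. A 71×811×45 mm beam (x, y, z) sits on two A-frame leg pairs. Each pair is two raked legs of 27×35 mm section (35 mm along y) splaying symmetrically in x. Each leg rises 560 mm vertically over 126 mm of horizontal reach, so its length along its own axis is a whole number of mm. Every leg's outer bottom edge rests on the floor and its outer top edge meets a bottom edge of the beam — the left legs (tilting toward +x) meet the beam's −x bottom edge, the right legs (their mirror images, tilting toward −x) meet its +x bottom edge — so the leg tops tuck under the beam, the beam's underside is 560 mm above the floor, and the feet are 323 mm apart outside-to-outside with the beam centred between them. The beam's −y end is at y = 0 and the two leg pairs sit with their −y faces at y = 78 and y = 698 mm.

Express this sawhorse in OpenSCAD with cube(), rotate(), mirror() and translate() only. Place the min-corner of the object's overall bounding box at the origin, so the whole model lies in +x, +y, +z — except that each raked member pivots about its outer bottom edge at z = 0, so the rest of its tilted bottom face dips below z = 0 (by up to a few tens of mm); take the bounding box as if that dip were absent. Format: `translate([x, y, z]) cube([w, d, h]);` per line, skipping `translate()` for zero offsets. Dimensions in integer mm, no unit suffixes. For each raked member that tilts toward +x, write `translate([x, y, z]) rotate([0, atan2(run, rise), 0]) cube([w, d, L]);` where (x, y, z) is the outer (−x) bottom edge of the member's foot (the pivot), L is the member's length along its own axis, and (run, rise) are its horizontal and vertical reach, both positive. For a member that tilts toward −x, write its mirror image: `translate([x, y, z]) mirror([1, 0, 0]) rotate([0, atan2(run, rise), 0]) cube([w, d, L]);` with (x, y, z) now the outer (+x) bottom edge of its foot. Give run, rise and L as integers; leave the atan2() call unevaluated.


// leg length = √(126² + 560²) = 574
// right-leg outer foot x = 2·126 + 71 = 323
// beam min-corner = (126, 0, 560)
translate([126, 0, 560]) cube([71, 811, 45]);
translate([0, 78, 0]) rotate([0, atan2(126, 560), 0]) cube([27, 35, 574]);
translate([323, 78, 0]) mirror([1, 0, 0]) rotate([0, atan2(126, 560), 0]) cube([27, 35, 574]);
translate([0, 698, 0]) rotate([0, atan2(126, 560), 0]) cube([27, 35, 574]);
translate([323, 698, 0]) mirror([1, 0, 0]) rotate([0, atan2(126, 560), 0]) cube([27, 35, 574]);
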